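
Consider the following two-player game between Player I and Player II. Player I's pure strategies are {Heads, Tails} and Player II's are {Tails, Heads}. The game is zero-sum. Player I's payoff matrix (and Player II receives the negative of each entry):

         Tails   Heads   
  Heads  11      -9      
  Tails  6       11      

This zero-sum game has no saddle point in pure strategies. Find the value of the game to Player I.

Player I's indifference between Heads and Tails determines Player II's mixing probability q:
  Player I's expected payoff from Heads: q·11 + (1−q)·(-9) = 20q - 9
  Player I's expected payoff from Tails: q·6 + (1−q)·11 = -5q + 11
  20q - 9 = -5q + 11  ⇒  25q = 20  ⇒  q = 4/5.
The value is Player I's expected payoff against this mix (using Heads): (4/5)·11 + (1/5)·(-9) = 7.

v = 7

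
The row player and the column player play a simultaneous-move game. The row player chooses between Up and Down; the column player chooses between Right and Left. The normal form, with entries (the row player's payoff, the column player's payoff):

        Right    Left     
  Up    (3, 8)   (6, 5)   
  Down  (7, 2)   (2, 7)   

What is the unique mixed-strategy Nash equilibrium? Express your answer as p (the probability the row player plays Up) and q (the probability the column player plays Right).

For the column player to be willing to mix, the column player must be indifferent between Right and Left, which pins down the row player's mix.
  the column player's payoff from Right: p·8 + (1−p)·2 = 6p + 2
  the column player's payoff from Left: p·5 + (1−p)·7 = -2p + 7
  6p + 2 = -2p + 7  ⇒  8p = 5  ⇒  p = 5/8.
The row player's indifference between Up and Down determines the column player's mixing probability q:
  the row player's expected payoff from Up: q·3 + (1−q)·6 = -3q + 6
  the row player's expected payoff from Down: q·7 + (1−q)·2 = 5q + 2
  -3q + 6 = 5q + 2  ⇒  -8q = -4  ⇒  q = 1/2.

p = 5/8, q = 1/2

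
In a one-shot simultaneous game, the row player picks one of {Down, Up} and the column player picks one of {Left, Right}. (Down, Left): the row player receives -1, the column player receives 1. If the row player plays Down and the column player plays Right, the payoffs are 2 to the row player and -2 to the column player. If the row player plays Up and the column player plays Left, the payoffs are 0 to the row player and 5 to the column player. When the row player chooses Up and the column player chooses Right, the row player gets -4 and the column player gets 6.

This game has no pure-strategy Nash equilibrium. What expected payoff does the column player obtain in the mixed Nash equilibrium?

Set the column player's expected payoff from Left equal to that from Right:
  the column player's expected payoff from Left: p·1 + (1−p)·5 = -4p + 5
  the column player's expected payoff from Right: p·(-2) + (1−p)·6 = -8p + 6
  -4p + 5 = -8p + 6  ⇒  4p = 1  ⇒  p = 1/4.
At equilibrium the column player is indifferent across columns, so the column player's payoff equals the payoff from Left: (1/4)·1 + (3/4)·5 = 4.

4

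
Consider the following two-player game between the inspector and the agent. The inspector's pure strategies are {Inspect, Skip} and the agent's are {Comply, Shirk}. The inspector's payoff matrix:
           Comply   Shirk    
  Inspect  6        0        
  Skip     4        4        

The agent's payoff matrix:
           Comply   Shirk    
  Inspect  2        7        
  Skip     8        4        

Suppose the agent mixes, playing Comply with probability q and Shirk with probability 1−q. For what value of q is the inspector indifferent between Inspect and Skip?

q = 2/3

In a mixed equilibrium the inspector is indifferent between Inspect and Skip; this condition fixes q.
  the inspector's payoff from Inspect: q·6 + (1−q)·0 = 6q
  the inspector's payoff from Skip: q·4 + (1−q)·4 = 4
  6q = 4  ⇒  6q = 4  ⇒  q = 2/3.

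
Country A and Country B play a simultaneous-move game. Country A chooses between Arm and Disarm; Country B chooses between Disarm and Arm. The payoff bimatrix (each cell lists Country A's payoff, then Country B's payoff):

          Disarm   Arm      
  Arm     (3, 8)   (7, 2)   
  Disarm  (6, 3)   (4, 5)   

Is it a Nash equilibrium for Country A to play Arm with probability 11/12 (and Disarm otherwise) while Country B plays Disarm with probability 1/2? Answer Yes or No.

No

Given Country A's mix p = 11/12, Country B's payoff from Disarm is 91/12 but from Arm is 9/4. Country B strictly prefers Disarm, so Country B would not mix.
So the proposed profile is not a Nash equilibrium.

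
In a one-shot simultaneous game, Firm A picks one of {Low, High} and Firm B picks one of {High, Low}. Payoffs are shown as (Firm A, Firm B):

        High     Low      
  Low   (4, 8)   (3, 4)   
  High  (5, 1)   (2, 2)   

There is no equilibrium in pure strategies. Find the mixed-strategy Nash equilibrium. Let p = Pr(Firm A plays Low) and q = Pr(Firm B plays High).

p = 1/5, q = 1/2

For Firm B to be willing to mix, Firm B must be indifferent between High and Low, which pins down Firm A's mix.
  Firm B's payoff from High: p·8 + (1−p)·1 = 7p + 1
  Firm B's payoff from Low: p·4 + (1−p)·2 = 2p + 2
  7p + 1 = 2p + 2  ⇒  5p = 1  ⇒  p = 1/5.
For Firm A to be willing to mix, Firm A must be indifferent between Low and High, which pins down Firm B's mix.
  Firm A's payoff from Low: q·4 + (1−q)·3 = q + 3
  Firm A's payoff from High: q·5 + (1−q)·2 = 3q + 2
  q + 3 = 3q + 2  ⇒  -2q = -1  ⇒  q = 1/2.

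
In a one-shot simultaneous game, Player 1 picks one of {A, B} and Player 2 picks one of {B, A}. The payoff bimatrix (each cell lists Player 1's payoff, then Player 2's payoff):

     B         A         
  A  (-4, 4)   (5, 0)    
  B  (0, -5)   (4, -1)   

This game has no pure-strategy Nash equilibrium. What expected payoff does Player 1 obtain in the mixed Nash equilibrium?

16/5

Set Player 1's expected payoff from A equal to that from B:
  Player 1's payoff to A: q·(-4) + (1−q)·5 = -9q + 5
  Player 1's payoff to B: q·0 + (1−q)·4 = -4q + 4
  -9q + 5 = -4q + 4  ⇒  -5q = -1  ⇒  q = 1/5.
At equilibrium Player 1 is indifferent across rows, so Player 1's payoff equals the payoff from A: (1/5)·(-4) + (4/5)·5 = 16/5.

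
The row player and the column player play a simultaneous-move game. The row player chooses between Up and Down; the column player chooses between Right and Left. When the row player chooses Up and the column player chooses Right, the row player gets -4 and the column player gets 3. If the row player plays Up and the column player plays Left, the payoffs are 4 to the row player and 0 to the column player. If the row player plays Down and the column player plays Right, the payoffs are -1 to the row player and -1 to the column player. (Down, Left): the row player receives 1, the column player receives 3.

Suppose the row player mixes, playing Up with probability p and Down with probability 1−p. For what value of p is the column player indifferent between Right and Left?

The column player's indifference between Right and Left determines the row player's mixing probability p:
  the column player's payoff from Right: p·3 + (1−p)·(-1) = 4p - 1
  the column player's payoff from Left: p·0 + (1−p)·3 = -3p + 3
  4p - 1 = -3p + 3  ⇒  7p = 4  ⇒  p = 4/7.

p = 4/7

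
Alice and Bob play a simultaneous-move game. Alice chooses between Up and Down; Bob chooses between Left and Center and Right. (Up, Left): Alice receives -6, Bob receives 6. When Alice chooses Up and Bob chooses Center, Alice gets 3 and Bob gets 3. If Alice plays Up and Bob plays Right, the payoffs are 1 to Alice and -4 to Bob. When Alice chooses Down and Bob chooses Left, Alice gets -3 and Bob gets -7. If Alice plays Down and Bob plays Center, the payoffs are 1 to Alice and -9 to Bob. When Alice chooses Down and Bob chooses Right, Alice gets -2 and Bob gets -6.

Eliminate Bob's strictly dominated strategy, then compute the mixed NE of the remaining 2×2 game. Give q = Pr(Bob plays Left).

q = 1/2

Bob's strategy Center is strictly dominated by Left: 6 > 3 and -7 > -9. Eliminate Center.
Alice's indifference between Up and Down determines Bob's mixing probability q:
  Alice's expected payoff from Up: q·(-6) + (1−q)·1 = -7q + 1
  Alice's expected payoff from Down: q·(-3) + (1−q)·(-2) = -q - 2
  -7q + 1 = -q - 2  ⇒  -6q = -3  ⇒  q = 1/2.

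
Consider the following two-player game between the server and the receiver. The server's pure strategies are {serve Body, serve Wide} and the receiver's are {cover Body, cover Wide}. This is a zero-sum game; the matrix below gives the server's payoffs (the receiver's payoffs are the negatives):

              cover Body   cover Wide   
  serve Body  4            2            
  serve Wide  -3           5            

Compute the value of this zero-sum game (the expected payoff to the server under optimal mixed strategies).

For the server to be willing to mix, the server must be indifferent between serve Body and serve Wide, which pins down the receiver's mix.
  the server's payoff from serve Body: q·4 + (1−q)·2 = 2q + 2
  the server's payoff from serve Wide: q·(-3) + (1−q)·5 = -8q + 5
  2q + 2 = -8q + 5  ⇒  10q = 3  ⇒  q = 3/10.
The value is the server's expected payoff against this mix (using serve Body): (3/10)·4 + (7/10)·2 = 13/5.

v = 13/5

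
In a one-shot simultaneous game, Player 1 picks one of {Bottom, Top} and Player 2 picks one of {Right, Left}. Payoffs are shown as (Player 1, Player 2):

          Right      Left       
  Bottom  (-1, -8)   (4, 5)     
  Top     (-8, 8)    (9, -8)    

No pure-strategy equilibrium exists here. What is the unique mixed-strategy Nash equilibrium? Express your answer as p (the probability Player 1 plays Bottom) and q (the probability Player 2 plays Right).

p = 16/29, q = 5/12

Player 1's mix must leave Player 2 indifferent between Right and Left.
  Player 2's payoff from Right: p·(-8) + (1−p)·8 = -16p + 8
  Player 2's payoff from Left: p·5 + (1−p)·(-8) = 13p - 8
  -16p + 8 = 13p - 8  ⇒  -29p = -16  ⇒  p = 16/29.
Set Player 1's expected payoff from Bottom equal to that from Top:
  Player 1's payoff to Bottom: q·(-1) + (1−q)·4 = -5q + 4
  Player 1's payoff to Top: q·(-8) + (1−q)·9 = -17q + 9
  -5q + 4 = -17q + 9  ⇒  12q = 5  ⇒  q = 5/12.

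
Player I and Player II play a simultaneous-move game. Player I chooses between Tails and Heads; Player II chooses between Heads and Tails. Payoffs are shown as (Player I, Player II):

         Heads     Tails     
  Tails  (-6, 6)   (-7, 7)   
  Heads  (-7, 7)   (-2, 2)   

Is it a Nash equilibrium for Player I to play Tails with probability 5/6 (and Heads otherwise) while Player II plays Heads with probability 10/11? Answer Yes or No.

No

Given Player II's mix q = 10/11, Player I's payoff from Tails is -67/11 but from Heads is -72/11. Player I strictly prefers Tails, so Player I would not mix.
So the proposed profile is not a Nash equilibrium.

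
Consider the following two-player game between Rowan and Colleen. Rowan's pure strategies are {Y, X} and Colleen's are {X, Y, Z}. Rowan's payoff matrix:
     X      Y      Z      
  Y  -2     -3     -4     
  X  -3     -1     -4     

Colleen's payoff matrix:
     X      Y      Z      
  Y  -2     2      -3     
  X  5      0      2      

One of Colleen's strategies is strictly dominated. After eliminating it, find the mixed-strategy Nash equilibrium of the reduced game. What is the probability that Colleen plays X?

q = 2/3

Colleen's strategy Z is strictly dominated by X: -2 > -3 and 5 > 2. Eliminate Z.
For Rowan to be willing to mix, Rowan must be indifferent between Y and X, which pins down Colleen's mix.
  Rowan's expected payoff from Y: q·(-2) + (1−q)·(-3) = q - 3
  Rowan's expected payoff from X: q·(-3) + (1−q)·(-1) = -2q - 1
  q - 3 = -2q - 1  ⇒  3q = 2  ⇒  q = 2/3.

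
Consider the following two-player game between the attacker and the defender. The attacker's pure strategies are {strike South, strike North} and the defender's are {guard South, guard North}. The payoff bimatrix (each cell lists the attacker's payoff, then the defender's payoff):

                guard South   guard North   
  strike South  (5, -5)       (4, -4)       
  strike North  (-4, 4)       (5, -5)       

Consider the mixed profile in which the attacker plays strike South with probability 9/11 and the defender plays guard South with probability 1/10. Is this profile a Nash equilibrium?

No

Given the attacker's mix p = 9/11, the defender's payoff from guard South is -37/11 but from guard North is -46/11. The defender strictly prefers guard South, so the defender would not mix.
So the proposed profile is not a Nash equilibrium.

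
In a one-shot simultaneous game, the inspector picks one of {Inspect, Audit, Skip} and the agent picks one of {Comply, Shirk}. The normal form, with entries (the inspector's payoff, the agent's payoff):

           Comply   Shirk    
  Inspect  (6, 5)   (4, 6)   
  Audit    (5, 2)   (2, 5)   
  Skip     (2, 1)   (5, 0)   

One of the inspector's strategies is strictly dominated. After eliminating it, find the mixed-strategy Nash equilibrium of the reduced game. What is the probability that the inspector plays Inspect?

p = 1/2

The inspector's strategy Audit is strictly dominated by Inspect: 6 > 5 and 4 > 2. Eliminate Audit.
The agent's indifference between Comply and Shirk determines the inspector's mixing probability p:
  the agent's payoff from Comply: p·5 + (1−p)·1 = 4p + 1
  the agent's payoff from Shirk: p·6 + (1−p)·0 = 6p
  4p + 1 = 6p  ⇒  -2p = -1  ⇒  p = 1/2.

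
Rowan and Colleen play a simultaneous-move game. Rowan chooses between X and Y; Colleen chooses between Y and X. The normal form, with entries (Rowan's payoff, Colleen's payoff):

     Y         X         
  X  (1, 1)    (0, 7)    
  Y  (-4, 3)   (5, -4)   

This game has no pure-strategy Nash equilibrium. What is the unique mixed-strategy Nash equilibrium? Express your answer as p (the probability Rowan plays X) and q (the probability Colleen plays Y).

In a mixed equilibrium Colleen is indifferent between Y and X; this condition fixes p.
  Colleen's payoff from Y: p·1 + (1−p)·3 = -2p + 3
  Colleen's payoff from X: p·7 + (1−p)·(-4) = 11p - 4
  -2p + 3 = 11p - 4  ⇒  -13p = -7  ⇒  p = 7/13.
Rowan's indifference between X and Y determines Colleen's mixing probability q:
  Rowan's expected payoff from X: q·1 + (1−q)·0 = q
  Rowan's expected payoff from Y: q·(-4) + (1−q)·5 = -9q + 5
  q = -9q + 5  ⇒  10q = 5  ⇒  q = 1/2.

p = 7/13, q = 1/2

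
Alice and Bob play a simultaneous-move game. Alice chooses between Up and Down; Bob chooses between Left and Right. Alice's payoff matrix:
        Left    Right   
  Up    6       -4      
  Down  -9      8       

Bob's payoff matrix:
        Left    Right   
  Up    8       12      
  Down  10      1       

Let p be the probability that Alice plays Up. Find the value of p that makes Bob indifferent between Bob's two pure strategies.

p = 9/13

Bob's indifference between Left and Right determines Alice's mixing probability p:
  Bob's payoff from Left: p·8 + (1−p)·10 = -2p + 10
  Bob's payoff from Right: p·12 + (1−p)·1 = 11p + 1
  -2p + 10 = 11p + 1  ⇒  -13p = -9  ⇒  p = 9/13.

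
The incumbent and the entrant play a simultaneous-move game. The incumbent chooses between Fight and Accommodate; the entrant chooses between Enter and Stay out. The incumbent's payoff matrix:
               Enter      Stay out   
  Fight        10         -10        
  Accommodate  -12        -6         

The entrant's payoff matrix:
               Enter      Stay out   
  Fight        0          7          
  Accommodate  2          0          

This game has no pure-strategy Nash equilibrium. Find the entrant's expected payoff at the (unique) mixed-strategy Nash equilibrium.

In a mixed equilibrium the entrant is indifferent between Enter and Stay out; this condition fixes p.
  the entrant's payoff to Enter: p·0 + (1−p)·2 = -2p + 2
  the entrant's payoff to Stay out: p·7 + (1−p)·0 = 7p
  -2p + 2 = 7p  ⇒  -9p = -2  ⇒  p = 2/9.
At equilibrium the entrant is indifferent across columns, so the entrant's payoff equals the payoff from Enter: (2/9)·0 + (7/9)·2 = 14/9.

14/9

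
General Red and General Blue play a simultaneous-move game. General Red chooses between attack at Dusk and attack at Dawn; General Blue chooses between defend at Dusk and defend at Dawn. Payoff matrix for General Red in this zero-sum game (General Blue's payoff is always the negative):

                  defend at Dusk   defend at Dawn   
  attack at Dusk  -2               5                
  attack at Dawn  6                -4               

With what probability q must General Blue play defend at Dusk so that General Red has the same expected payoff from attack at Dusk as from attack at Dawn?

q = 9/17

For General Red to be willing to mix, General Red must be indifferent between attack at Dusk and attack at Dawn, which pins down General Blue's mix.
  General Red's expected payoff from attack at Dusk: q·(-2) + (1−q)·5 = -7q + 5
  General Red's expected payoff from attack at Dawn: q·6 + (1−q)·(-4) = 10q - 4
  -7q + 5 = 10q - 4  ⇒  -17q = -9  ⇒  q = 9/17.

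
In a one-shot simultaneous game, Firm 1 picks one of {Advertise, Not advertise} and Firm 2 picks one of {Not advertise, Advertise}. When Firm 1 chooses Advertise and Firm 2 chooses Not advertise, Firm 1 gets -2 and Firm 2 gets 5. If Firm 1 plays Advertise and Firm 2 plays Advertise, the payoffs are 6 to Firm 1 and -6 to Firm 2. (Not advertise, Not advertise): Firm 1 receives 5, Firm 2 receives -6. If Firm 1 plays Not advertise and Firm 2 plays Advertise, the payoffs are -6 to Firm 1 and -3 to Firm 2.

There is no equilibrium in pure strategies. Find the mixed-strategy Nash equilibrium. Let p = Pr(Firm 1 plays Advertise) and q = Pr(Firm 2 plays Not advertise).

p = 3/14, q = 12/19

Firm 2's indifference between Not advertise and Advertise determines Firm 1's mixing probability p:
  Firm 2's payoff to Not advertise: p·5 + (1−p)·(-6) = 11p - 6
  Firm 2's payoff to Advertise: p·(-6) + (1−p)·(-3) = -3p - 3
  11p - 6 = -3p - 3  ⇒  14p = 3  ⇒  p = 3/14.
Firm 1's indifference between Advertise and Not advertise determines Firm 2's mixing probability q:
  Firm 1's payoff from Advertise: q·(-2) + (1−q)·6 = -8q + 6
  Firm 1's payoff from Not advertise: q·5 + (1−q)·(-6) = 11q - 6
  -8q + 6 = 11q - 6  ⇒  -19q = -12  ⇒  q = 12/19.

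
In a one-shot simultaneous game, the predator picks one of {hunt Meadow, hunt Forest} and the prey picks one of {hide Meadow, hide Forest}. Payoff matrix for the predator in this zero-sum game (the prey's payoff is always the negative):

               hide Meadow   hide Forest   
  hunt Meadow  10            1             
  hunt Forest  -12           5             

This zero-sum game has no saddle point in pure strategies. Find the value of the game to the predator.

v = 31/13

In a mixed equilibrium the predator is indifferent between hunt Meadow and hunt Forest; this condition fixes q.
  the predator's expected payoff from hunt Meadow: q·10 + (1−q)·1 = 9q + 1
  the predator's expected payoff from hunt Forest: q·(-12) + (1−q)·5 = -17q + 5
  9q + 1 = -17q + 5  ⇒  26q = 4  ⇒  q = 2/13.
The value is the predator's expected payoff against this mix (using hunt Meadow): (2/13)·10 + (11/13)·1 = 31/13.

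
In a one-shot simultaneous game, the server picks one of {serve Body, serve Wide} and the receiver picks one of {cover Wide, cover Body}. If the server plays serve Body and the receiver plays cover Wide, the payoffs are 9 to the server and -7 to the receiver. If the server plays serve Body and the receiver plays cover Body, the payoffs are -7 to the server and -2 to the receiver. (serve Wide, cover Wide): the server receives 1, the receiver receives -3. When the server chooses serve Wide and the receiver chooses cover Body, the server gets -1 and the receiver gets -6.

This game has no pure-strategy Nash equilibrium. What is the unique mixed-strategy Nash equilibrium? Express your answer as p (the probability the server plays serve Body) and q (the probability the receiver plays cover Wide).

p = 3/8, q = 3/7

The receiver's indifference between cover Wide and cover Body determines the server's mixing probability p:
  the receiver's payoff to cover Wide: p·(-7) + (1−p)·(-3) = -4p - 3
  the receiver's payoff to cover Body: p·(-2) + (1−p)·(-6) = 4p - 6
  -4p - 3 = 4p - 6  ⇒  -8p = -3  ⇒  p = 3/8.
The receiver's mix must leave the server indifferent between serve Body and serve Wide.
  the server's expected payoff from serve Body: q·9 + (1−q)·(-7) = 16q - 7
  the server's expected payoff from serve Wide: q·1 + (1−q)·(-1) = 2q - 1
  16q - 7 = 2q - 1  ⇒  14q = 6  ⇒  q = 3/7.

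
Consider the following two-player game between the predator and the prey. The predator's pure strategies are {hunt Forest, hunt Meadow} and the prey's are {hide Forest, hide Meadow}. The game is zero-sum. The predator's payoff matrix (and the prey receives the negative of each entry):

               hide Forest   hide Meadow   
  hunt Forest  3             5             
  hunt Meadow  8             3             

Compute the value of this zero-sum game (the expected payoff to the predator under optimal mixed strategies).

v = 31/7

The prey's mix must leave the predator indifferent between hunt Forest and hunt Meadow.
  the predator's payoff to hunt Forest: q·3 + (1−q)·5 = -2q + 5
  the predator's payoff to hunt Meadow: q·8 + (1−q)·3 = 5q + 3
  -2q + 5 = 5q + 3  ⇒  -7q = -2  ⇒  q = 2/7.
The value is the predator's expected payoff against this mix (using hunt Forest): (2/7)·3 + (5/7)·5 = 31/7.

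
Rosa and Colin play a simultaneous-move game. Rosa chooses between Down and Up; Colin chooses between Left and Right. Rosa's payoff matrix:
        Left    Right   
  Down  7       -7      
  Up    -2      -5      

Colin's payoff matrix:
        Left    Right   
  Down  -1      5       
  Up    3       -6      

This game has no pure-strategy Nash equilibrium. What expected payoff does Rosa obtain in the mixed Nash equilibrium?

Set Rosa's expected payoff from Down equal to that from Up:
  Rosa's expected payoff from Down: q·7 + (1−q)·(-7) = 14q - 7
  Rosa's expected payoff from Up: q·(-2) + (1−q)·(-5) = 3q - 5
  14q - 7 = 3q - 5  ⇒  11q = 2  ⇒  q = 2/11.
At equilibrium Rosa is indifferent across rows, so Rosa's payoff equals the payoff from Down: (2/11)·7 + (9/11)·(-7) = -49/11.

-49/11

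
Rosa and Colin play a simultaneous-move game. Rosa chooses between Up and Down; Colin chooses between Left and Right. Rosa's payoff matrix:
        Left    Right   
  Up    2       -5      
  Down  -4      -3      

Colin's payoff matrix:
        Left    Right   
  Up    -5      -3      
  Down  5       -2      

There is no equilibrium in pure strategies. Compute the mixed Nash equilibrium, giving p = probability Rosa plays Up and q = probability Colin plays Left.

p = 7/9, q = 1/4

For Colin to be willing to mix, Colin must be indifferent between Left and Right, which pins down Rosa's mix.
  Colin's payoff to Left: p·(-5) + (1−p)·5 = -10p + 5
  Colin's payoff to Right: p·(-3) + (1−p)·(-2) = -p - 2
  -10p + 5 = -p - 2  ⇒  -9p = -7  ⇒  p = 7/9.
Set Rosa's expected payoff from Up equal to that from Down:
  Rosa's payoff to Up: q·2 + (1−q)·(-5) = 7q - 5
  Rosa's payoff to Down: q·(-4) + (1−q)·(-3) = -q - 3
  7q - 5 = -q - 3  ⇒  8q = 2  ⇒  q = 1/4.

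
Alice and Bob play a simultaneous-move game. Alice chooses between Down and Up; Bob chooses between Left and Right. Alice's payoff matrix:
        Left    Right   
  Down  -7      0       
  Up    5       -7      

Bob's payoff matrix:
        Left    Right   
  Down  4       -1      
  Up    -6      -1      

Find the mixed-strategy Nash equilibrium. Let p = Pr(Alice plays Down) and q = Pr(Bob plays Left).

p = 1/2, q = 7/19

Alice's mix must leave Bob indifferent between Left and Right.
  Bob's payoff from Left: p·4 + (1−p)·(-6) = 10p - 6
  Bob's payoff from Right: p·(-1) + (1−p)·(-1) = -1
  10p - 6 = -1  ⇒  10p = 5  ⇒  p = 1/2.
Set Alice's expected payoff from Down equal to that from Up:
  Alice's payoff to Down: q·(-7) + (1−q)·0 = -7q
  Alice's payoff to Up: q·5 + (1−q)·(-7) = 12q - 7
  -7q = 12q - 7  ⇒  -19q = -7  ⇒  q = 7/19.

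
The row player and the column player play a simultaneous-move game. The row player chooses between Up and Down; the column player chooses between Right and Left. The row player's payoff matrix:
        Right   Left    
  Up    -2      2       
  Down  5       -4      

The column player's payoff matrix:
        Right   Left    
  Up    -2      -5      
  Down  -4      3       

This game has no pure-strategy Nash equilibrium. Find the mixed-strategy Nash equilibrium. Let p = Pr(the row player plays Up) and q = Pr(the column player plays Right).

p = 7/10, q = 6/13

The row player's mix must leave the column player indifferent between Right and Left.
  the column player's payoff to Right: p·(-2) + (1−p)·(-4) = 2p - 4
  the column player's payoff to Left: p·(-5) + (1−p)·3 = -8p + 3
  2p - 4 = -8p + 3  ⇒  10p = 7  ⇒  p = 7/10.
The column player's mix must leave the row player indifferent between Up and Down.
  the row player's payoff to Up: q·(-2) + (1−q)·2 = -4q + 2
  the row player's payoff to Down: q·5 + (1−q)·(-4) = 9q - 4
  -4q + 2 = 9q - 4  ⇒  -13q = -6  ⇒  q = 6/13.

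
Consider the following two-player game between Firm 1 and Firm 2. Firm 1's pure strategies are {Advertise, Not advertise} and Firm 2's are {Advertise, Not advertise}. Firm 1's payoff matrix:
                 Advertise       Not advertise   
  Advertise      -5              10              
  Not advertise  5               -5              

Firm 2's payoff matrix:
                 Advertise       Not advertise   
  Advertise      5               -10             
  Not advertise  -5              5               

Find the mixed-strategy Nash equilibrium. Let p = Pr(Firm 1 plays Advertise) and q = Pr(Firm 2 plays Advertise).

Set Firm 2's expected payoff from Advertise equal to that from Not advertise:
  Firm 2's payoff from Advertise: p·5 + (1−p)·(-5) = 10p - 5
  Firm 2's payoff from Not advertise: p·(-10) + (1−p)·5 = -15p + 5
  10p - 5 = -15p + 5  ⇒  25p = 10  ⇒  p = 2/5.
Firm 2's mix must leave Firm 1 indifferent between Advertise and Not advertise.
  Firm 1's expected payoff from Advertise: q·(-5) + (1−q)·10 = -15q + 10
  Firm 1's expected payoff from Not advertise: q·5 + (1−q)·(-5) = 10q - 5
  -15q + 10 = 10q - 5  ⇒  -25q = -15  ⇒  q = 3/5.

p = 2/5, q = 3/5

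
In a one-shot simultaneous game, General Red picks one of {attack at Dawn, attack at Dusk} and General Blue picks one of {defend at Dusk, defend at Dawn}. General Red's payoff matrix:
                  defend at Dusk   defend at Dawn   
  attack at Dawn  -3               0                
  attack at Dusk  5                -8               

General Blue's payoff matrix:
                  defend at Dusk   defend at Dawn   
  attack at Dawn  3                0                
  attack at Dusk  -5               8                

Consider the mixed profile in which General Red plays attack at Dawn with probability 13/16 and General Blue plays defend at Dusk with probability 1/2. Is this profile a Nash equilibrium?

Check General Blue's indifference given General Red's mix p = 13/16:
  payoff from defend at Dusk = 3/2; payoff from defend at Dawn = 3/2 — equal.
Check General Red's indifference given General Blue's mix q = 1/2:
  payoff from attack at Dawn = -3/2; payoff from attack at Dusk = -3/2 — equal.
Both players are indifferent, so neither can profitably deviate.

Yes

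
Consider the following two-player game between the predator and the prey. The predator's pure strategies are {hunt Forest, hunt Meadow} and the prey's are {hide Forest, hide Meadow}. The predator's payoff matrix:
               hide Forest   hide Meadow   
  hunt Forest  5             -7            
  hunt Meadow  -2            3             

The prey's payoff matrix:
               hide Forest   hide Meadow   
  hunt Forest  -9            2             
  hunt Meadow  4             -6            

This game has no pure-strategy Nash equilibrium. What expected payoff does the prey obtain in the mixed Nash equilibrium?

The prey's indifference between hide Forest and hide Meadow determines the predator's mixing probability p:
  the prey's expected payoff from hide Forest: p·(-9) + (1−p)·4 = -13p + 4
  the prey's expected payoff from hide Meadow: p·2 + (1−p)·(-6) = 8p - 6
  -13p + 4 = 8p - 6  ⇒  -21p = -10  ⇒  p = 10/21.
At equilibrium the prey is indifferent across columns, so the prey's payoff equals the payoff from hide Forest: (10/21)·(-9) + (11/21)·4 = -46/21.

-46/21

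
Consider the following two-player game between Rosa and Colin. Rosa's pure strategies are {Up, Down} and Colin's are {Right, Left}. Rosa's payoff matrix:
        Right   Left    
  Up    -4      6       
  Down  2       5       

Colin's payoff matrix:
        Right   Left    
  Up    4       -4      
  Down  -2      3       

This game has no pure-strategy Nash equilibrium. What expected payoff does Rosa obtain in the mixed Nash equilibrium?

For Rosa to be willing to mix, Rosa must be indifferent between Up and Down, which pins down Colin's mix.
  Rosa's payoff from Up: q·(-4) + (1−q)·6 = -10q + 6
  Rosa's payoff from Down: q·2 + (1−q)·5 = -3q + 5
  -10q + 6 = -3q + 5  ⇒  -7q = -1  ⇒  q = 1/7.
At equilibrium Rosa is indifferent across rows, so Rosa's payoff equals the payoff from Up: (1/7)·(-4) + (6/7)·6 = 32/7.

32/7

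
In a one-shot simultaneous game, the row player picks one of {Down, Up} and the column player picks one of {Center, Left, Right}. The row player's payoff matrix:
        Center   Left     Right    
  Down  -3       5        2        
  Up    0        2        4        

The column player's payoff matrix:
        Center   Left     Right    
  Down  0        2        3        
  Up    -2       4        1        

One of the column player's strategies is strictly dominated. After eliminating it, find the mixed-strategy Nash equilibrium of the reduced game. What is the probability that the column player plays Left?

q = 2/5

The column player's strategy Center is strictly dominated by Right: 3 > 0 and 1 > -2. Eliminate Center.
The row player's indifference between Down and Up determines the column player's mixing probability q:
  the row player's payoff to Down: q·5 + (1−q)·2 = 3q + 2
  the row player's payoff to Up: q·2 + (1−q)·4 = -2q + 4
  3q + 2 = -2q + 4  ⇒  5q = 2  ⇒  q = 2/5.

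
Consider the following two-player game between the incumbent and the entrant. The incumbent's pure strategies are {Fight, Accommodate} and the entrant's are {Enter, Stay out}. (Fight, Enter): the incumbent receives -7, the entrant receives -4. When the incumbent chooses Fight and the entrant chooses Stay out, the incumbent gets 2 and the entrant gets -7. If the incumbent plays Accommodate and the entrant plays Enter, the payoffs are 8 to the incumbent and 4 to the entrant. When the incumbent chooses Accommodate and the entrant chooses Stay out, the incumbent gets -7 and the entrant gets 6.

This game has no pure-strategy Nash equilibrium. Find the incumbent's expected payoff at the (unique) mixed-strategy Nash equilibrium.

The entrant's mix must leave the incumbent indifferent between Fight and Accommodate.
  the incumbent's expected payoff from Fight: q·(-7) + (1−q)·2 = -9q + 2
  the incumbent's expected payoff from Accommodate: q·8 + (1−q)·(-7) = 15q - 7
  -9q + 2 = 15q - 7  ⇒  -24q = -9  ⇒  q = 3/8.
At equilibrium the incumbent is indifferent across rows, so the incumbent's payoff equals the payoff from Fight: (3/8)·(-7) + (5/8)·2 = -11/8.

-11/8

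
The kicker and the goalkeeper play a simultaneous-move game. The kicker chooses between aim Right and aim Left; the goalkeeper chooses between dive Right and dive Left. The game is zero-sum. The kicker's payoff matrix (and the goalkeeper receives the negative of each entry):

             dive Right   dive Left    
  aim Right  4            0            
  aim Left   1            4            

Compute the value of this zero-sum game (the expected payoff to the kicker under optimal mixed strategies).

v = 16/7

Set the kicker's expected payoff from aim Right equal to that from aim Left:
  the kicker's payoff from aim Right: q·4 + (1−q)·0 = 4q
  the kicker's payoff from aim Left: q·1 + (1−q)·4 = -3q + 4
  4q = -3q + 4  ⇒  7q = 4  ⇒  q = 4/7.
The value is the kicker's expected payoff against this mix (using aim Right): (4/7)·4 + (3/7)·0 = 16/7.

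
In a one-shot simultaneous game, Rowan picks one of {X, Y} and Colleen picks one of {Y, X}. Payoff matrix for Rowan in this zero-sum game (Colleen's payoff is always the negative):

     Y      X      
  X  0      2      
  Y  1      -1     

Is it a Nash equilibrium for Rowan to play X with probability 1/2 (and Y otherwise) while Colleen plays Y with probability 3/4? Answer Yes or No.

Check Colleen's indifference given Rowan's mix p = 1/2:
  payoff from Y = -1/2; payoff from X = -1/2 — equal.
Check Rowan's indifference given Colleen's mix q = 3/4:
  payoff from X = 1/2; payoff from Y = 1/2 — equal.
Both players are indifferent, so neither can profitably deviate.

Yes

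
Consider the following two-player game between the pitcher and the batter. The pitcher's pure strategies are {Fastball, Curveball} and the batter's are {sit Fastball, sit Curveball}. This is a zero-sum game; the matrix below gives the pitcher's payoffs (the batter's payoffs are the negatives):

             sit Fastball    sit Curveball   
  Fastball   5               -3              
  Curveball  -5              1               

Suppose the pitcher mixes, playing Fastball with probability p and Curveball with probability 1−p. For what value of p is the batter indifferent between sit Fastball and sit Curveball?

Set the batter's expected payoff from sit Fastball equal to that from sit Curveball:
  the batter's payoff from sit Fastball: p·(-5) + (1−p)·5 = -10p + 5
  the batter's payoff from sit Curveball: p·3 + (1−p)·(-1) = 4p - 1
  -10p + 5 = 4p - 1  ⇒  -14p = -6  ⇒  p = 3/7.

p = 3/7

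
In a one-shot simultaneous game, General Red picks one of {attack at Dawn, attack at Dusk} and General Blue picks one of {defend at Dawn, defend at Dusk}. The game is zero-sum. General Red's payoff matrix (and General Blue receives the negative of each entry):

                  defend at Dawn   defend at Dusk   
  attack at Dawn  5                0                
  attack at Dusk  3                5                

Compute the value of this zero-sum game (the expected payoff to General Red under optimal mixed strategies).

v = 25/7

General Red's indifference between attack at Dawn and attack at Dusk determines General Blue's mixing probability q:
  General Red's payoff to attack at Dawn: q·5 + (1−q)·0 = 5q
  General Red's payoff to attack at Dusk: q·3 + (1−q)·5 = -2q + 5
  5q = -2q + 5  ⇒  7q = 5  ⇒  q = 5/7.
The value is General Red's expected payoff against this mix (using attack at Dawn): (5/7)·5 + (2/7)·0 = 25/7.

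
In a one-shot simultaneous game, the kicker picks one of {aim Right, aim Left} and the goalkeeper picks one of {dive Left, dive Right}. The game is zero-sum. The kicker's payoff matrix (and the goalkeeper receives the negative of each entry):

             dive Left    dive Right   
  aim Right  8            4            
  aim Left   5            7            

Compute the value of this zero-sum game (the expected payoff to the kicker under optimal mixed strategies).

In a mixed equilibrium the kicker is indifferent between aim Right and aim Left; this condition fixes q.
  the kicker's expected payoff from aim Right: q·8 + (1−q)·4 = 4q + 4
  the kicker's expected payoff from aim Left: q·5 + (1−q)·7 = -2q + 7
  4q + 4 = -2q + 7  ⇒  6q = 3  ⇒  q = 1/2.
The value is the kicker's expected payoff against this mix (using aim Right): (1/2)·8 + (1/2)·4 = 6.

v = 6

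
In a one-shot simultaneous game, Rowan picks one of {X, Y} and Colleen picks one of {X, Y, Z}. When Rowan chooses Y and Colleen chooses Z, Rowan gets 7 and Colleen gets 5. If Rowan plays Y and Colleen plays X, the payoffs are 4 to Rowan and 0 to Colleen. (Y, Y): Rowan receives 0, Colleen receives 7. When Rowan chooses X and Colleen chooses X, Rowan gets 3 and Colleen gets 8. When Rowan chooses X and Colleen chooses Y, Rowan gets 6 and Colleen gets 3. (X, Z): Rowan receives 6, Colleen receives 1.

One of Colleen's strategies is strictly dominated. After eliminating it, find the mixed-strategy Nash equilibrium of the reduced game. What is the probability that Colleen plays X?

Colleen's strategy Z is strictly dominated by Y: 3 > 1 and 7 > 5. Eliminate Z.
Set Rowan's expected payoff from X equal to that from Y:
  Rowan's payoff from X: q·3 + (1−q)·6 = -3q + 6
  Rowan's payoff from Y: q·4 + (1−q)·0 = 4q
  -3q + 6 = 4q  ⇒  -7q = -6  ⇒  q = 6/7.

q = 6/7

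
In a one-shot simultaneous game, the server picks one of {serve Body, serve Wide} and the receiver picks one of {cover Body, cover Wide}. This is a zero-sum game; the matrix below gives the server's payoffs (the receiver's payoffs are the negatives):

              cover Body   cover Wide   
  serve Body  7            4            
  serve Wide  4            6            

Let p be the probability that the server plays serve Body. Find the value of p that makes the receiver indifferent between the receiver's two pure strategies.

p = 2/5

Set the receiver's expected payoff from cover Body equal to that from cover Wide:
  the receiver's payoff from cover Body: p·(-7) + (1−p)·(-4) = -3p - 4
  the receiver's payoff from cover Wide: p·(-4) + (1−p)·(-6) = 2p - 6
  -3p - 4 = 2p - 6  ⇒  -5p = -2  ⇒  p = 2/5.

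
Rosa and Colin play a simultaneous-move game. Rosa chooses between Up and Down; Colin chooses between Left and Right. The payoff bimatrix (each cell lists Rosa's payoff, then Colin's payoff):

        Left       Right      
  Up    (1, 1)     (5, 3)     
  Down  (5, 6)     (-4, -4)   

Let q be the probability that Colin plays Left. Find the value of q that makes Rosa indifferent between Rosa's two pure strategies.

Set Rosa's expected payoff from Up equal to that from Down:
  Rosa's expected payoff from Up: q·1 + (1−q)·5 = -4q + 5
  Rosa's expected payoff from Down: q·5 + (1−q)·(-4) = 9q - 4
  -4q + 5 = 9q - 4  ⇒  -13q = -9  ⇒  q = 9/13.

q = 9/13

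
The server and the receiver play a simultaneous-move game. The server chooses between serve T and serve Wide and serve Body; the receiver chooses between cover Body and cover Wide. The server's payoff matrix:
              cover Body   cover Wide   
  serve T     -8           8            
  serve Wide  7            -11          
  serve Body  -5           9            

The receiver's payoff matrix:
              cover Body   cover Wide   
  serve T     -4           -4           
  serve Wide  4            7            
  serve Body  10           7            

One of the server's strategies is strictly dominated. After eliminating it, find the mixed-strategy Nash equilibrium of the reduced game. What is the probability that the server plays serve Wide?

The server's strategy serve T is strictly dominated by serve Body: -5 > -8 and 9 > 8. Eliminate serve T.
The server's mix must leave the receiver indifferent between cover Body and cover Wide.
  the receiver's payoff to cover Body: p·4 + (1−p)·10 = -6p + 10
  the receiver's payoff to cover Wide: p·7 + (1−p)·7 = 7
  -6p + 10 = 7  ⇒  -6p = -3  ⇒  p = 1/2.

p = 1/2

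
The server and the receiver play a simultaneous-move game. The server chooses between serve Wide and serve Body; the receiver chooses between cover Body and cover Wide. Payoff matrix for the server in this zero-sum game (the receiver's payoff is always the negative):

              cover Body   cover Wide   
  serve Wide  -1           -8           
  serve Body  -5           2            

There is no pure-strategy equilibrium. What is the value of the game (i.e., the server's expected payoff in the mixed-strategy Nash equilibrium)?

v = -3

The server's indifference between serve Wide and serve Body determines the receiver's mixing probability q:
  the server's payoff to serve Wide: q·(-1) + (1−q)·(-8) = 7q - 8
  the server's payoff to serve Body: q·(-5) + (1−q)·2 = -7q + 2
  7q - 8 = -7q + 2  ⇒  14q = 10  ⇒  q = 5/7.
The value is the server's expected payoff against this mix (using serve Wide): (5/7)·(-1) + (2/7)·(-8) = -3.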